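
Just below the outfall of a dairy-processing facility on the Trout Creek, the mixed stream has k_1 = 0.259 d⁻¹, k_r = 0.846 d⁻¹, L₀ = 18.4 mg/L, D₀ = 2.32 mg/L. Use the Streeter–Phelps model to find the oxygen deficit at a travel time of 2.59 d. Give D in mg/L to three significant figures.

k_1 L₀/(k_r−k_1) = 0.259×18.4/(0.846−0.259) = 4.766/0.5870 = 8.119 mg/L.
e^(−k_1 t) = e^(−0.259×2.590) = 0.5113; e^(−k_r t) = e^(−0.846×2.590) = 0.1118.
D = 8.119 × (0.5113 − 0.1118) + 2.32 × 0.1118 = 3.243 + 0.2594 = 3.503 mg/L.

D ≈ 3.50 mg/L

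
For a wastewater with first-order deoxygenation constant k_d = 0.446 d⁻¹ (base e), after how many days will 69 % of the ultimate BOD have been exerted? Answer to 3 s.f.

y/L₀ = 1 − e^(−k_d t) = 0.69 ⇒ e^(−k_d t) = 0.310
t = −ln(0.310) / 0.446 = 1.171 / 0.446 = 2.626 d.

t ≈ 2.63 d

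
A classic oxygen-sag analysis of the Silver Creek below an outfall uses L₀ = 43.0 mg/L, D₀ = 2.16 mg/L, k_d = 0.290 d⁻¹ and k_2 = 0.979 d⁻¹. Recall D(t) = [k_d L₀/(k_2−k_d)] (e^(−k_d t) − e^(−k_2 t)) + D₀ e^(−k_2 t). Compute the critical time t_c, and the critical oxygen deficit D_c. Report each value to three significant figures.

t_c ≈ 1.58 d; D_c ≈ 8.05 mg/L

t_c = [1/(k_2−k_d)] ln[(k_2/k_d)(1 − D₀(k_2−k_d)/(k_d L₀))]
= [1/(0.979−0.290)] ln[(0.979/0.290)(1 − 2.16×0.6890/(0.290×43.0))]
= (1/0.6890) ln[3.376 × 0.8807] = 1.451 × ln(2.973) = 1.451 × 1.090 = 1.581 d.
L(t_c) = L₀ e^(−k_d t_c) = 43.0 × 0.6322 = 27.18 mg/L, and at the critical point k_2 D_c = k_d L, so D_c = (0.290/0.979) × 27.18 = 8.052 mg/L.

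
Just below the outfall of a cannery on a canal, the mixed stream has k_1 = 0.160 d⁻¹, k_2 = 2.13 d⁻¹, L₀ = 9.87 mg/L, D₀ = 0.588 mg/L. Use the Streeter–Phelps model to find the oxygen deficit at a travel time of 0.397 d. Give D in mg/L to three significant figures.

D ≈ 0.661 mg/L

k_1 L₀/(k_2−k_1) = 0.160×9.87/(2.13−0.160) = 1.579/1.970 = 0.8016 mg/L.
e^(−k_1 t) = e^(−0.160×0.3970) = 0.9385; e^(−k_2 t) = e^(−2.13×0.3970) = 0.4293.
D = 0.8016 × (0.9385 − 0.4293) + 0.588 × 0.4293 = 0.4082 + 0.2524 = 0.6606 mg/L.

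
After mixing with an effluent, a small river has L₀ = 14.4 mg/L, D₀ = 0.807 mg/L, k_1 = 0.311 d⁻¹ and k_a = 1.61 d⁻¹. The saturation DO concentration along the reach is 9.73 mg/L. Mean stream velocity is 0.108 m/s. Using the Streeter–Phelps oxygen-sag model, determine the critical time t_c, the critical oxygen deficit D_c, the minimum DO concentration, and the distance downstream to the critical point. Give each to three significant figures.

At the critical point dD/dt = 0, so k_1 L₀ e^(−k_1 t) = k_a D. Substituting D(t) from the Streeter–Phelps equation and solving for t gives
t_c = ln[(k_a/k_1)(1 − D₀(k_a−k_1)/(k_1 L₀))] / (k_a−k_1).
Here k_a−k_1 = 1.299 d⁻¹ and 1 − D₀(k_a−k_1)/(k_1 L₀) = 1 − 0.807×1.299/(0.311×14.4) = 0.7659, so
t_c = ln(5.177 × 0.7659) / 1.299 = 1.378 / 1.299 = 1.060 d.
D_c = (k_1/k_a) L₀ e^(−k_1 t_c) = (0.311/1.61) × 14.4 × e^(−0.311×1.060) = 0.1932 × 14.4 × 0.7191 = 2.000 mg/L.
Minimum DO = C_s − D_c = 9.73 − 2.000 = 7.730 mg/L.
x_c = v t_c = 0.108 m/s × 1.060 d × 86400 s/d = 9895 m ≈ 9.90 km.

t_c ≈ 1.06 d; D_c ≈ 2.00 mg/L; min DO ≈ 7.73 mg/L; x_c ≈ 9.90 km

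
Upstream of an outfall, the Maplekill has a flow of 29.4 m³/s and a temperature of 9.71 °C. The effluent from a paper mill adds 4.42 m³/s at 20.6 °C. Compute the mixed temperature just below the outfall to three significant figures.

11.1 °C

Flow-weighted mixing: C = (Q_r C_r + Q_w C_w)/(Q_r + Q_w)
= (29.4×9.71 + 4.42×20.6)/(29.4 + 4.42) = 376.5/33.82 = 11.13 °C.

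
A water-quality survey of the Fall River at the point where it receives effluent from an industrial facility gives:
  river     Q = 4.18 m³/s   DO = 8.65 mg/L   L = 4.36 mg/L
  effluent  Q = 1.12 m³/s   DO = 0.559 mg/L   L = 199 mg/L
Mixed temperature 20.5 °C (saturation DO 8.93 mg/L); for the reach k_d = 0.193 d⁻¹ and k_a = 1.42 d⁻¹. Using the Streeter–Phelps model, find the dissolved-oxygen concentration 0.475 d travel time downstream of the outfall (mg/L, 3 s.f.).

DO ≈ 5.03 mg/L

Mixed DO = (4.18×8.65 + 1.12×0.559)/(4.18+1.12) = 36.78/5.300 = 6.940 mg/L.
Mixed L₀ = (4.18×4.36 + 1.12×199)/(5.300) = 241.1/5.300 = 45.49 mg/L.
Initial deficit D₀ = C_s − DO₀ = 8.93 − 6.940 = 1.990 mg/L.
D(0.475) = [0.193×45.49/(1.42−0.193)](e^(−0.193×0.475) − e^(−1.42×0.475)) + 1.990 e^(−1.42×0.475)
= 7.156 × (0.9124 − 0.5094) + 1.990 × 0.5094 = 3.897 mg/L.
DO = 8.93 − 3.897 = 5.033 mg/L.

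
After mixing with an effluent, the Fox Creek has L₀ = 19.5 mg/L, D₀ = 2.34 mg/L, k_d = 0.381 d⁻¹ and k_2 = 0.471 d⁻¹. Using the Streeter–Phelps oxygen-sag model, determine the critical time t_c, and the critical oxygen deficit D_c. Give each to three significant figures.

With k_2/k_d = 1.236 and 1 − D₀(k_2−k_d)/(k_d L₀) = 0.9717,
t_c = ln(1.236 × 0.9717) / (0.471 − 0.381) = ln(1.201) / 0.09000 = 0.1833/0.09000 = 2.037 d.
D_c = (k_d/k_2) L₀ e^(−k_d t_c) = (0.381/0.471) × 19.5 × e^(−0.381×2.037) = 0.8089 × 19.5 × 0.4603 = 7.260 mg/L.

t_c ≈ 2.04 d; D_c ≈ 7.26 mg/L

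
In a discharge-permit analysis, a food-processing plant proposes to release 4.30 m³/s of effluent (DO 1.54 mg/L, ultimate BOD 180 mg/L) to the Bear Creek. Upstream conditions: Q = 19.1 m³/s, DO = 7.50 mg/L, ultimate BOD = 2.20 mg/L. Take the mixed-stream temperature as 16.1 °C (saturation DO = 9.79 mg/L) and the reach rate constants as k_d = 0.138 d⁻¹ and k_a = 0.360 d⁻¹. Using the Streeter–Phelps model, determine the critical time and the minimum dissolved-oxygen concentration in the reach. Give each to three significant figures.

t_c ≈ 3.55 d; minimum DO ≈ 1.60 mg/L

Mixed DO = (19.1×7.50 + 4.30×1.54)/(19.1+4.30) = 149.9/23.40 = 6.405 mg/L.
Mixed L₀ = (19.1×2.20 + 4.30×180)/(23.40) = 816.0/23.40 = 34.87 mg/L.
Initial deficit D₀ = C_s − DO₀ = 9.79 − 6.405 = 3.385 mg/L.
t_c = (1/0.2220) ln[(0.360/0.138)(1 − 3.385×0.2220/(0.138×34.87))] = 4.505 × ln(2.201) = 3.554 d.
D_c = (0.138/0.360) × 34.87 × e^(−0.138×3.554) = 0.3833 × 34.87 × 0.6123 = 8.185 mg/L.
Minimum DO = 9.79 − 8.185 = 1.605 mg/L.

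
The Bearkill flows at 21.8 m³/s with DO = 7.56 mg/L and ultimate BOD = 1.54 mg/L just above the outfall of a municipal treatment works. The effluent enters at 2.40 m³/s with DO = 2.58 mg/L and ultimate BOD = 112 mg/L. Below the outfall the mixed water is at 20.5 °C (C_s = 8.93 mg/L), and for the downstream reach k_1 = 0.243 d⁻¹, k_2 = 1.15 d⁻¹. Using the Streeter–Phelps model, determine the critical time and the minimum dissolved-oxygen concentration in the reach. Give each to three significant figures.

t_c ≈ 0.817 d; minimum DO ≈ 6.77 mg/L

Mixed DO = (21.8×7.56 + 2.40×2.58)/(21.8+2.40) = 171.0/24.20 = 7.066 mg/L.
Mixed L₀ = (21.8×1.54 + 2.40×112)/(24.20) = 302.4/24.20 = 12.49 mg/L.
Initial deficit D₀ = C_s − DO₀ = 8.93 − 7.066 = 1.864 mg/L.
t_c = (1/0.9070) ln[(1.15/0.243)(1 − 1.864×0.9070/(0.243×12.49))] = 1.103 × ln(2.097) = 0.8167 d.
D_c = (0.243/1.15) × 12.49 × e^(−0.243×0.8167) = 0.2113 × 12.49 × 0.8200 = 2.165 mg/L.
Minimum DO = 8.93 − 2.165 = 6.765 mg/L.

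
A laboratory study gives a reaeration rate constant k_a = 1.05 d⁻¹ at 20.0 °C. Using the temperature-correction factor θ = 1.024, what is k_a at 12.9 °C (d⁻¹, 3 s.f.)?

k_a(T₂) = k_a(T₁) · θ^(T₂−T₁) = 1.05 × 1.024^(12.9−20.0)
= 1.05 × 1.024^-7.10 = 1.05 × 0.8450 = 0.8873 d⁻¹.

k_a ≈ 0.887 d⁻¹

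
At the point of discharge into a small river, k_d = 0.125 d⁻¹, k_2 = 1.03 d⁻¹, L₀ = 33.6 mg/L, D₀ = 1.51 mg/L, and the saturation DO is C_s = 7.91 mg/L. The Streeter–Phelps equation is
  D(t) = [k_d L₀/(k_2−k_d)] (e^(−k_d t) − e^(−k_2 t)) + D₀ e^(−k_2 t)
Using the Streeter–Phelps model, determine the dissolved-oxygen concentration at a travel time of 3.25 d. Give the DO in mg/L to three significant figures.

k_d L₀/(k_2−k_d) = 0.125×33.6/(1.03−0.125) = 4.200/0.9050 = 4.641 mg/L.
e^(−k_d t) = e^(−0.125×3.250) = 0.6661; e^(−k_2 t) = e^(−1.03×3.250) = 0.03517.
D = 4.641 × (0.6661 − 0.03517) + 1.51 × 0.03517 = 2.928 + 0.05311 = 2.981 mg/L.
DO = C_s − D = 7.91 − 2.981 = 4.929 mg/L.

DO ≈ 4.93 mg/L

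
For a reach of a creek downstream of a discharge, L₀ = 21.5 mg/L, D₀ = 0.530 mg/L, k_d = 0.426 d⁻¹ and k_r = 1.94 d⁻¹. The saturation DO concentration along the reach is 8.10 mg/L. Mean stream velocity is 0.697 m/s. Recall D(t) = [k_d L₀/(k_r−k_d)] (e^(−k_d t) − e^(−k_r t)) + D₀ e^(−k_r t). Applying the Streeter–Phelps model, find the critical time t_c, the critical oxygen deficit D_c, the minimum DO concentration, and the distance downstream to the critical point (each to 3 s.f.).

t_c ≈ 0.941 d; D_c ≈ 3.16 mg/L; min DO ≈ 4.94 mg/L; x_c ≈ 56.7 km

With k_r/k_d = 4.554 and 1 − D₀(k_r−k_d)/(k_d L₀) = 0.9124,
t_c = ln(4.554 × 0.9124) / (1.94 − 0.426) = ln(4.155) / 1.514 = 1.424/1.514 = 0.9408 d.
D_c = (k_d/k_r) L₀ e^(−k_d t_c) = (0.426/1.94) × 21.5 × e^(−0.426×0.9408) = 0.2196 × 21.5 × 0.6698 = 3.162 mg/L.
Minimum DO = C_s − D_c = 8.10 − 3.162 = 4.938 mg/L.
x_c = v t_c = 0.697 m/s × 0.9408 d × 86400 s/d = 56650 m ≈ 56.7 km.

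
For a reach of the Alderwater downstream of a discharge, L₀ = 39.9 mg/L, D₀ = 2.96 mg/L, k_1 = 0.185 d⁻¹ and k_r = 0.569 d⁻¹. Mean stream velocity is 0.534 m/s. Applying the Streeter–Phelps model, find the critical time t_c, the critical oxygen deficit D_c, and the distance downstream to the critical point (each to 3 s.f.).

t_c ≈ 2.49 d; D_c ≈ 8.18 mg/L; x_c ≈ 115 km

With k_r/k_1 = 3.076 and 1 − D₀(k_r−k_1)/(k_1 L₀) = 0.8460,
t_c = ln(3.076 × 0.8460) / (0.569 − 0.185) = ln(2.602) / 0.3840 = 0.9563/0.3840 = 2.490 d.
D_c = (k_1/k_r) L₀ e^(−k_1 t_c) = (0.185/0.569) × 39.9 × e^(−0.185×2.490) = 0.3251 × 39.9 × 0.6308 = 8.184 mg/L.
x_c = v t_c = 0.534 m/s × 2.490 d × 86400 s/d = 114900 m ≈ 115 km.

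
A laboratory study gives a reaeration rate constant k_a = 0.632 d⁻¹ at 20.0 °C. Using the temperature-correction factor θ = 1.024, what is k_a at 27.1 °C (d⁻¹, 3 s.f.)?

k_a(T₂) = k_a(T₁) · θ^(T₂−T₁) = 0.632 × 1.024^(27.1−20.0)
= 0.632 × 1.024^7.10 = 0.632 × 1.183 = 0.7479 d⁻¹.

k_a ≈ 0.748 d⁻¹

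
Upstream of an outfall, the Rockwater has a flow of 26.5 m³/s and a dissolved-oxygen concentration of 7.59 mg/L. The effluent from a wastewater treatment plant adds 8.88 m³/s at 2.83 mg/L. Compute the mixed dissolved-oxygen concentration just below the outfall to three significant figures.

Flow-weighted mixing: C = (Q_r C_r + Q_w C_w)/(Q_r + Q_w)
= (26.5×7.59 + 8.88×2.83)/(26.5 + 8.88) = 226.3/35.38 = 6.395 mg/L.

6.40 mg/L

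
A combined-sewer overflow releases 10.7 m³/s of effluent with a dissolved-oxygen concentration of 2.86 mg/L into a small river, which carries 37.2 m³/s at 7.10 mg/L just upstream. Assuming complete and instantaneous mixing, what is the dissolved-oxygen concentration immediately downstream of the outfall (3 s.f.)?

Flow-weighted mixing: C = (Q_r C_r + Q_w C_w)/(Q_r + Q_w)
= (37.2×7.10 + 10.7×2.86)/(37.2 + 10.7) = 294.7/47.90 = 6.153 mg/L.

6.15 mg/L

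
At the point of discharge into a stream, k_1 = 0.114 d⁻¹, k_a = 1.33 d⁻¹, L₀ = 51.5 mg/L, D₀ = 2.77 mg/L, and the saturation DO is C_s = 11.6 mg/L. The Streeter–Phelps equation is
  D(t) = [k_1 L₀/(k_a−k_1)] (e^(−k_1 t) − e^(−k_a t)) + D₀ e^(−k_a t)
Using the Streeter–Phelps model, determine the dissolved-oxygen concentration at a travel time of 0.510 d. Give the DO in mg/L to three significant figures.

DO ≈ 8.09 mg/L

k_1 L₀/(k_a−k_1) = 0.114×51.5/(1.33−0.114) = 5.871/1.216 = 4.828 mg/L.
e^(−k_1 t) = e^(−0.114×0.5100) = 0.9435; e^(−k_a t) = e^(−1.33×0.5100) = 0.5075.
D = 4.828 × (0.9435 − 0.5075) + 2.77 × 0.5075 = 2.105 + 1.406 = 3.511 mg/L.
DO = C_s − D = 11.6 − 3.511 = 8.089 mg/L.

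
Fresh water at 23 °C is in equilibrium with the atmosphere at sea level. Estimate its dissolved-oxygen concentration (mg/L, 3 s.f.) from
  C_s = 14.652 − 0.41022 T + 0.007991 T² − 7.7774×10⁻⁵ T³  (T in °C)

C_s = 14.652 − 0.41022×23 + 0.007991×23² − 7.7774×10⁻⁵×23³ = 8.498 mg/L.

C_s ≈ 8.50 mg/L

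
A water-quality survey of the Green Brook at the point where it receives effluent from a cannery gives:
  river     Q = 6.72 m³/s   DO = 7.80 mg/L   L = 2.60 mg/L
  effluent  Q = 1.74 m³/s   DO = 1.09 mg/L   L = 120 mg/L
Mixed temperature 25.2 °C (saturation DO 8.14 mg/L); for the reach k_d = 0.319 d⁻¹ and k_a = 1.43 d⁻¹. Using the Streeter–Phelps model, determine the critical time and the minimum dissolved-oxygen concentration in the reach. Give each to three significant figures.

t_c ≈ 1.12 d; minimum DO ≈ 3.97 mg/L

Mixed DO = (6.72×7.80 + 1.74×1.09)/(6.72+1.74) = 54.31/8.460 = 6.420 mg/L.
Mixed L₀ = (6.72×2.60 + 1.74×120)/(8.460) = 226.3/8.460 = 26.75 mg/L.
Initial deficit D₀ = C_s − DO₀ = 8.14 − 6.420 = 1.720 mg/L.
t_c = (1/1.111) ln[(1.43/0.319)(1 − 1.720×1.111/(0.319×26.75))] = 0.9001 × ln(3.479) = 1.122 d.
D_c = (0.319/1.43) × 26.75 × e^(−0.319×1.122) = 0.2231 × 26.75 × 0.6991 = 4.171 mg/L.
Minimum DO = 8.14 − 4.171 = 3.969 mg/L.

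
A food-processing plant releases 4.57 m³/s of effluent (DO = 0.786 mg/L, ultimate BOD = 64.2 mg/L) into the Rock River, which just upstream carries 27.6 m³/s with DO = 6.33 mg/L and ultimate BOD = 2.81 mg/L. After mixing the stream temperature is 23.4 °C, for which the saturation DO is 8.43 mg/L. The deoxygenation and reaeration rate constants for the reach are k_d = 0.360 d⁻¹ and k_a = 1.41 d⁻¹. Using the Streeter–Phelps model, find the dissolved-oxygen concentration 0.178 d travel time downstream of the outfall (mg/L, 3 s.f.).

Mixed DO = (27.6×6.33 + 4.57×0.786)/(27.6+4.57) = 178.3/32.17 = 5.542 mg/L.
Mixed L₀ = (27.6×2.81 + 4.57×64.2)/(32.17) = 371.0/32.17 = 11.53 mg/L.
Initial deficit D₀ = C_s − DO₀ = 8.43 − 5.542 = 2.888 mg/L.
D(0.178) = [0.360×11.53/(1.41−0.360)](e^(−0.360×0.178) − e^(−1.41×0.178)) + 2.888 e^(−1.41×0.178)
= 3.953 × (0.9379 − 0.7780) + 2.888 × 0.7780 = 2.879 mg/L.
DO = 8.43 − 2.879 = 5.551 mg/L.

DO ≈ 5.55 mg/L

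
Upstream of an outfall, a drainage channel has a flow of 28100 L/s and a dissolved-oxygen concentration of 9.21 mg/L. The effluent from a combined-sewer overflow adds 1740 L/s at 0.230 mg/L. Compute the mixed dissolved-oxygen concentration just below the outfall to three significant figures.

Flow-weighted mixing: C = (Q_r C_r + Q_w C_w)/(Q_r + Q_w)
= (28100×9.21 + 1740×0.230)/(28100 + 1740) = 259200/29840 = 8.686 mg/L.

8.69 mg/L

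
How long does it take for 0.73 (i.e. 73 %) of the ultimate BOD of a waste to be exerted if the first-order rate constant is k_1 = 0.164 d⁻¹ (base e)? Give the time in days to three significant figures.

t ≈ 7.98 d

y/L₀ = 1 − e^(−k_1 t) = 0.73 ⇒ e^(−k_1 t) = 0.270
t = −ln(0.270) / 0.164 = 1.309 / 0.164 = 7.984 d.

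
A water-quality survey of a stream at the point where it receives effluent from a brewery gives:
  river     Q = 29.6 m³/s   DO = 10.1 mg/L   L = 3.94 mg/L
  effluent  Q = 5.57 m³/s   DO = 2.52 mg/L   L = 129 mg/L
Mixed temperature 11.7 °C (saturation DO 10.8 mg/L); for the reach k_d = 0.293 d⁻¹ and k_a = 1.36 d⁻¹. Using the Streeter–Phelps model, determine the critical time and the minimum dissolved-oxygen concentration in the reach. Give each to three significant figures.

Mixed DO = (29.6×10.1 + 5.57×2.52)/(29.6+5.57) = 313.0/35.17 = 8.900 mg/L.
Mixed L₀ = (29.6×3.94 + 5.57×129)/(35.17) = 835.2/35.17 = 23.75 mg/L.
Initial deficit D₀ = C_s − DO₀ = 10.8 − 8.900 = 1.900 mg/L.
t_c = (1/1.067) ln[(1.36/0.293)(1 − 1.900×1.067/(0.293×23.75))] = 0.9372 × ln(3.289) = 1.116 d.
D_c = (0.293/1.36) × 23.75 × e^(−0.293×1.116) = 0.2154 × 23.75 × 0.7211 = 3.689 mg/L.
Minimum DO = 10.8 − 3.689 = 7.111 mg/L.

t_c ≈ 1.12 d; minimum DO ≈ 7.11 mg/L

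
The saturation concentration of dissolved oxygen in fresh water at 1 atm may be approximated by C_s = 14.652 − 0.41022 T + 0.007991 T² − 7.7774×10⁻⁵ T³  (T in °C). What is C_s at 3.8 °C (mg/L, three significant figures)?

C_s ≈ 13.2 mg/L

C_s = 14.652 − 0.41022×3.8 + 0.007991×3.8² − 7.7774×10⁻⁵×3.8³ = 13.20 mg/L.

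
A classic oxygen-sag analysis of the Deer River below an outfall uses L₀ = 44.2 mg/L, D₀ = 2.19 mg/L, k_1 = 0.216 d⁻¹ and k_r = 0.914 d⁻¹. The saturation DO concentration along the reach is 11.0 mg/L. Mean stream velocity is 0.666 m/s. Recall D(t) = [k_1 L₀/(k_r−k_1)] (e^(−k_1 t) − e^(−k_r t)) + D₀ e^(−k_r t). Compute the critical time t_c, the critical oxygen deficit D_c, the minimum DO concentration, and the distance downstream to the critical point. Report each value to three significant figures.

t_c ≈ 1.82 d; D_c ≈ 7.06 mg/L; min DO ≈ 3.94 mg/L; x_c ≈ 105 km

t_c = [1/(k_r−k_1)] ln[(k_r/k_1)(1 − D₀(k_r−k_1)/(k_1 L₀))]
= [1/(0.914−0.216)] ln[(0.914/0.216)(1 − 2.19×0.6980/(0.216×44.2))]
= (1/0.6980) ln[4.231 × 0.8399] = 1.433 × ln(3.554) = 1.433 × 1.268 = 1.817 d.
D_c = (k_1/k_r) L₀ e^(−k_1 t_c) = (0.216/0.914) × 44.2 × e^(−0.216×1.817) = 0.2363 × 44.2 × 0.6754 = 7.055 mg/L.
Minimum DO = C_s − D_c = 11.0 − 7.055 = 3.945 mg/L.
x_c = v t_c = 0.666 m/s × 1.817 d × 86400 s/d = 104500 m ≈ 105 km.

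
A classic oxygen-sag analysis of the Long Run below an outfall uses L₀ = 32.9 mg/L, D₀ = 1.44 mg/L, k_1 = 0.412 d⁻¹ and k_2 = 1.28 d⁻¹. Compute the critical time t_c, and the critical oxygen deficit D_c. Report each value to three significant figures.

At the critical point dD/dt = 0, so k_1 L₀ e^(−k_1 t) = k_2 D. Substituting D(t) from the Streeter–Phelps equation and solving for t gives
t_c = ln[(k_2/k_1)(1 − D₀(k_2−k_1)/(k_1 L₀))] / (k_2−k_1).
Here k_2−k_1 = 0.8680 d⁻¹ and 1 − D₀(k_2−k_1)/(k_1 L₀) = 1 − 1.44×0.8680/(0.412×32.9) = 0.9078, so
t_c = ln(3.107 × 0.9078) / 0.8680 = 1.037 / 0.8680 = 1.195 d.
L(t_c) = L₀ e^(−k_1 t_c) = 32.9 × 0.6113 = 20.11 mg/L, and at the critical point k_2 D_c = k_1 L, so D_c = (0.412/1.28) × 20.11 = 6.474 mg/L.

t_c ≈ 1.19 d; D_c ≈ 6.47 mg/L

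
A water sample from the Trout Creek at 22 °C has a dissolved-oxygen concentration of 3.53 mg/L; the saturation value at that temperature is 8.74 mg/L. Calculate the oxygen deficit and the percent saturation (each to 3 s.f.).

D ≈ 5.21 mg/L; 40.4 % saturation

D = C_s − C = 8.74 − 3.53 = 5.21 mg/L.
% saturation = 3.53/8.74 × 100 = 40.4 %.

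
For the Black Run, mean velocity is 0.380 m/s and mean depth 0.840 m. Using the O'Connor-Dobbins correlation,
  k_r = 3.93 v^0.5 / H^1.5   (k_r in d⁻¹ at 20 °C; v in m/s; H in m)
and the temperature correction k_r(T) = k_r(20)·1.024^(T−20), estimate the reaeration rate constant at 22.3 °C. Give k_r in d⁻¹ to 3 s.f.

k_r ≈ 3.32 d⁻¹

k_r(20) = 3.93 × 0.380^0.5 / 0.840^1.5 = 3.93 × 0.6164 / 0.7699 = 3.147 d⁻¹.
k_r(22.3) = 3.147 × 1.024^(22.3−20) = 3.147 × 1.056 = 3.323 d⁻¹.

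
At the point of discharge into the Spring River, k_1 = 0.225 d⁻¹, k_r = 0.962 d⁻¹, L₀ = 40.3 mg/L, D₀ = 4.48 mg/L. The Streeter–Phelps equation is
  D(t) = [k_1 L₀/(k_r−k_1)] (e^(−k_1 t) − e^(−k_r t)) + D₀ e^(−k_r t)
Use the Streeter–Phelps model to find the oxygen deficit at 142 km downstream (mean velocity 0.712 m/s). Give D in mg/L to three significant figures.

D ≈ 6.47 mg/L

Travel time t = x/v = 142 km / (0.712 m/s) = 142000 m / 0.712 m/s = 199400 s = 2.308 d.
k_1 L₀/(k_r−k_1) = 0.225×40.3/(0.962−0.225) = 9.067/0.7370 = 12.30 mg/L.
e^(−k_1 t) = e^(−0.225×2.308) = 0.5949; e^(−k_r t) = e^(−0.962×2.308) = 0.1085.
D = 12.30 × (0.5949 − 0.1085) + 4.48 × 0.1085 = 5.984 + 0.4863 = 6.470 mg/L.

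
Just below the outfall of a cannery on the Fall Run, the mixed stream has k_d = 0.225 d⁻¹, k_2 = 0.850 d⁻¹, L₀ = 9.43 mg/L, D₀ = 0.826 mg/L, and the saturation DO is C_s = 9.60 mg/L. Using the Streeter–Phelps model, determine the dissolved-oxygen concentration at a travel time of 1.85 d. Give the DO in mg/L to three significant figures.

DO ≈ 7.89 mg/L

k_d L₀/(k_2−k_d) = 0.225×9.43/(0.850−0.225) = 2.122/0.6250 = 3.395 mg/L.
e^(−k_d t) = e^(−0.225×1.850) = 0.6595; e^(−k_2 t) = e^(−0.850×1.850) = 0.2075.
D = 3.395 × (0.6595 − 0.2075) + 0.826 × 0.2075 = 1.534 + 0.1714 = 1.706 mg/L.
DO = C_s − D = 9.60 − 1.706 = 7.894 mg/L.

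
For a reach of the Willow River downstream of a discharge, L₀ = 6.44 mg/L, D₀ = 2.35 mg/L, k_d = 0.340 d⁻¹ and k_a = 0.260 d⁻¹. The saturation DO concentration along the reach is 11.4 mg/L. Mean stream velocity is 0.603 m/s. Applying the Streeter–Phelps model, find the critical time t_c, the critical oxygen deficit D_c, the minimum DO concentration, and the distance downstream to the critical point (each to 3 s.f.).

With k_a/k_d = 0.7647 and 1 − D₀(k_a−k_d)/(k_d L₀) = 1.086,
t_c = ln(0.7647 × 1.086) / (0.260 − 0.340) = ln(0.8304) / -0.08000 = -0.1859/-0.08000 = 2.324 d.
L(t_c) = L₀ e^(−k_d t_c) = 6.44 × 0.4538 = 2.923 mg/L, and at the critical point k_a D_c = k_d L, so D_c = (0.340/0.260) × 2.923 = 3.822 mg/L.
Minimum DO = C_s − D_c = 11.4 − 3.822 = 7.578 mg/L.
x_c = v t_c = 0.603 m/s × 2.324 d × 86400 s/d = 121100 m ≈ 121 km.

t_c ≈ 2.32 d; D_c ≈ 3.82 mg/L; min DO ≈ 7.58 mg/L; x_c ≈ 121 km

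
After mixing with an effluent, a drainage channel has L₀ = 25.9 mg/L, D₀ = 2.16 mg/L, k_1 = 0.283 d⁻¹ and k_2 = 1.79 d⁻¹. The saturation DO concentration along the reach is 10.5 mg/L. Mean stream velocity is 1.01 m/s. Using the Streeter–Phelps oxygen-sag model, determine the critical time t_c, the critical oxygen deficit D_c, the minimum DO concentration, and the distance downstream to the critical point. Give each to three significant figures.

With k_2/k_1 = 6.325 and 1 − D₀(k_2−k_1)/(k_1 L₀) = 0.5559,
t_c = ln(6.325 × 0.5559) / (1.79 − 0.283) = ln(3.516) / 1.507 = 1.257/1.507 = 0.8343 d.
D_c = (k_1/k_2) L₀ e^(−k_1 t_c) = (0.283/1.79) × 25.9 × e^(−0.283×0.8343) = 0.1581 × 25.9 × 0.7897 = 3.234 mg/L.
Minimum DO = C_s − D_c = 10.5 − 3.234 = 7.266 mg/L.
x_c = v t_c = 1.01 m/s × 0.8343 d × 86400 s/d = 72810 m ≈ 72.8 km.

t_c ≈ 0.834 d; D_c ≈ 3.23 mg/L; min DO ≈ 7.27 mg/L; x_c ≈ 72.8 km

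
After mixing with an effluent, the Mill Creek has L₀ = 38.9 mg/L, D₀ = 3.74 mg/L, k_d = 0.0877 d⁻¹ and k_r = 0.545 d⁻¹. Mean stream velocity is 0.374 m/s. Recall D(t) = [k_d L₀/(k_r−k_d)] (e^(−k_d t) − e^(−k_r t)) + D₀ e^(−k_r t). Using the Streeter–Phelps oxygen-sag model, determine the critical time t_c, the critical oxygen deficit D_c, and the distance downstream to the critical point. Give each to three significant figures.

t_c = [1/(k_r−k_d)] ln[(k_r/k_d)(1 − D₀(k_r−k_d)/(k_d L₀))]
= [1/(0.545−0.0877)] ln[(0.545/0.0877)(1 − 3.74×0.4573/(0.0877×38.9))]
= (1/0.4573) ln[6.214 × 0.4987] = 2.187 × ln(3.099) = 2.187 × 1.131 = 2.473 d.
D_c = (k_d/k_r) L₀ e^(−k_d t_c) = (0.0877/0.545) × 38.9 × e^(−0.0877×2.473) = 0.1609 × 38.9 × 0.8050 = 5.039 mg/L.
x_c = v t_c = 0.374 m/s × 2.473 d × 86400 s/d = 79920 m ≈ 79.9 km.

t_c ≈ 2.47 d; D_c ≈ 5.04 mg/L; x_c ≈ 79.9 km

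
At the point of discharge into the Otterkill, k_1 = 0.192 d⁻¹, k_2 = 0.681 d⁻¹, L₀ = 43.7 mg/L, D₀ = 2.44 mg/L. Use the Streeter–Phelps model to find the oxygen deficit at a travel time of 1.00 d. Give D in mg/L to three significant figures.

D ≈ 6.71 mg/L

k_1 L₀/(k_2−k_1) = 0.192×43.7/(0.681−0.192) = 8.390/0.4890 = 17.16 mg/L.
e^(−k_1 t) = e^(−0.192×1.000) = 0.8253; e^(−k_2 t) = e^(−0.681×1.000) = 0.5061.
D = 17.16 × (0.8253 − 0.5061) + 2.44 × 0.5061 = 5.477 + 1.235 = 6.712 mg/L.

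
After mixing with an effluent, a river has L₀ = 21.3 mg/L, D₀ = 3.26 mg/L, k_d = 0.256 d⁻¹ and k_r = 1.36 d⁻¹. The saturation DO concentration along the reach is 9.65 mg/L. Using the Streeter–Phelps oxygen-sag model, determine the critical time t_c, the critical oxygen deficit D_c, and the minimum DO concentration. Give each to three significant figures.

t_c ≈ 0.535 d; D_c ≈ 3.50 mg/L; min DO ≈ 6.15 mg/L

With k_r/k_d = 5.312 and 1 − D₀(k_r−k_d)/(k_d L₀) = 0.3400,
t_c = ln(5.312 × 0.3400) / (1.36 − 0.256) = ln(1.806) / 1.104 = 0.5911/1.104 = 0.5355 d.
D_c = (k_d/k_r) L₀ e^(−k_d t_c) = (0.256/1.36) × 21.3 × e^(−0.256×0.5355) = 0.1882 × 21.3 × 0.8719 = 3.496 mg/L.
Minimum DO = C_s − D_c = 9.65 − 3.496 = 6.154 mg/L.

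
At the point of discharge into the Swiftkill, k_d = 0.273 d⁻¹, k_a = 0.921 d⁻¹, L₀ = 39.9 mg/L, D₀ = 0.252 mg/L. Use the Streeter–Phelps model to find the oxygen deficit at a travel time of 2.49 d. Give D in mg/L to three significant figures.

D ≈ 6.85 mg/L

k_d L₀/(k_a−k_d) = 0.273×39.9/(0.921−0.273) = 10.89/0.6480 = 16.81 mg/L.
e^(−k_d t) = e^(−0.273×2.490) = 0.5067; e^(−k_a t) = e^(−0.921×2.490) = 0.1009.
D = 16.81 × (0.5067 − 0.1009) + 0.252 × 0.1009 = 6.821 + 0.02544 = 6.847 mg/L.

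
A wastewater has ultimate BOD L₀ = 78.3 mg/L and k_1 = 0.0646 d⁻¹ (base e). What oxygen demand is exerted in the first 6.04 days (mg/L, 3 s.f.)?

y_t = L₀(1 − e^(−k_1 t)) = 78.3 × (1 − e^(−0.0646×6.04))
= 78.3 × (1 − 0.6769) = 78.3 × 0.3231 = 25.30 mg/L.

y ≈ 25.3 mg/L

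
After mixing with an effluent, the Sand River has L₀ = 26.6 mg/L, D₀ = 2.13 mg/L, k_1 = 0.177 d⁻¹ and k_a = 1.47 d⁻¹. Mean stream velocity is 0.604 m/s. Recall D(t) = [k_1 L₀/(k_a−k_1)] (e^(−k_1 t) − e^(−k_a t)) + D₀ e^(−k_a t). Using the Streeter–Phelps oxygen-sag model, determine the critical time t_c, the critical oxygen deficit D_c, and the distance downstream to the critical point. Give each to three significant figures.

t_c ≈ 0.957 d; D_c ≈ 2.70 mg/L; x_c ≈ 49.9 km

With k_a/k_1 = 8.305 and 1 − D₀(k_a−k_1)/(k_1 L₀) = 0.4150,
t_c = ln(8.305 × 0.4150) / (1.47 − 0.177) = ln(3.447) / 1.293 = 1.237/1.293 = 0.9571 d.
D_c = (k_1/k_a) L₀ e^(−k_1 t_c) = (0.177/1.47) × 26.6 × e^(−0.177×0.9571) = 0.1204 × 26.6 × 0.8442 = 2.704 mg/L.
x_c = v t_c = 0.604 m/s × 0.9571 d × 86400 s/d = 49950 m ≈ 49.9 km.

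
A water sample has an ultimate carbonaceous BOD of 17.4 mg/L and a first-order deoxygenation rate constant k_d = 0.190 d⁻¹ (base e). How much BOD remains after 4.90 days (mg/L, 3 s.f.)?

L ≈ 6.86 mg/L

L_t = L₀ e^(−k_d t) = 17.4 × e^(−0.190×4.90) = 17.4 × 0.3942 = 6.858 mg/L.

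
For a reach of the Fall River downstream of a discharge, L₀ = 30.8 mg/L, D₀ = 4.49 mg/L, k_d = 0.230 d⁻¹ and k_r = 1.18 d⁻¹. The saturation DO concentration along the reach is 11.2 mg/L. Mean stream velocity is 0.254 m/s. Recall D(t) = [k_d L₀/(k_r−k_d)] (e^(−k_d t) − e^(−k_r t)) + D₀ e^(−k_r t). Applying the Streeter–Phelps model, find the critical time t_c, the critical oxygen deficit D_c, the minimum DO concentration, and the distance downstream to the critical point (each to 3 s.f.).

t_c ≈ 0.751 d; D_c ≈ 5.05 mg/L; min DO ≈ 6.15 mg/L; x_c ≈ 16.5 km

At the critical point dD/dt = 0, so k_d L₀ e^(−k_d t) = k_r D. Substituting D(t) from the Streeter–Phelps equation and solving for t gives
t_c = ln[(k_r/k_d)(1 − D₀(k_r−k_d)/(k_d L₀))] / (k_r−k_d).
Here k_r−k_d = 0.9500 d⁻¹ and 1 − D₀(k_r−k_d)/(k_d L₀) = 1 − 4.49×0.9500/(0.230×30.8) = 0.3979, so
t_c = ln(5.130 × 0.3979) / 0.9500 = 0.7136 / 0.9500 = 0.7511 d.
L(t_c) = L₀ e^(−k_d t_c) = 30.8 × 0.8413 = 25.91 mg/L, and at the critical point k_r D_c = k_d L, so D_c = (0.230/1.18) × 25.91 = 5.051 mg/L.
Minimum DO = C_s − D_c = 11.2 − 5.051 = 6.149 mg/L.
x_c = v t_c = 0.254 m/s × 0.7511 d × 86400 s/d = 16480 m ≈ 16.5 km.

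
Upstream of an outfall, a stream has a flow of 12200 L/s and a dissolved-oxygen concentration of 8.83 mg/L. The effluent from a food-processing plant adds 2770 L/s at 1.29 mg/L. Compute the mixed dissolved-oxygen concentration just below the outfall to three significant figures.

Flow-weighted mixing: C = (Q_r C_r + Q_w C_w)/(Q_r + Q_w)
= (12200×8.83 + 2770×1.29)/(12200 + 2770) = 111300/14970 = 7.435 mg/L.

7.43 mg/L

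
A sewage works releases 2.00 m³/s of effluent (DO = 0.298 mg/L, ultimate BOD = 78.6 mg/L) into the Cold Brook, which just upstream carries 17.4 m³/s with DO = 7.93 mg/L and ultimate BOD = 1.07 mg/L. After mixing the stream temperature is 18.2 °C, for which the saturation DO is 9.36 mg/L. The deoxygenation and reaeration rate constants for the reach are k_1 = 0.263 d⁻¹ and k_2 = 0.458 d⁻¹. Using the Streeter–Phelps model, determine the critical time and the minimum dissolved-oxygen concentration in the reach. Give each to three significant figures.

Mixed DO = (17.4×7.93 + 2.00×0.298)/(17.4+2.00) = 138.6/19.40 = 7.143 mg/L.
Mixed L₀ = (17.4×1.07 + 2.00×78.6)/(19.40) = 175.8/19.40 = 9.063 mg/L.
Initial deficit D₀ = C_s − DO₀ = 9.36 − 7.143 = 2.217 mg/L.
t_c = (1/0.1950) ln[(0.458/0.263)(1 − 2.217×0.1950/(0.263×9.063))] = 5.128 × ln(1.426) = 1.818 d.
D_c = (0.263/0.458) × 9.063 × e^(−0.263×1.818) = 0.5742 × 9.063 × 0.6199 = 3.226 mg/L.
Minimum DO = 9.36 − 3.226 = 6.134 mg/L.

t_c ≈ 1.82 d; minimum DO ≈ 6.13 mg/L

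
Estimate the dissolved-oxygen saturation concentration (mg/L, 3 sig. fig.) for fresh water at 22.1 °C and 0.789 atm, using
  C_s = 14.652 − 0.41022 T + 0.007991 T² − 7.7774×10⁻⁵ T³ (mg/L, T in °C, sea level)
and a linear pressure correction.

C_s ≈ 6.82 mg/L

At sea level: C_s = 14.652 − 0.41022×22.1 + 0.007991×22.1² − 7.7774×10⁻⁵×22.1³ = 8.650 mg/L.
Pressure correction: C_s' = 8.650 × 0.789 = 6.824 mg/L.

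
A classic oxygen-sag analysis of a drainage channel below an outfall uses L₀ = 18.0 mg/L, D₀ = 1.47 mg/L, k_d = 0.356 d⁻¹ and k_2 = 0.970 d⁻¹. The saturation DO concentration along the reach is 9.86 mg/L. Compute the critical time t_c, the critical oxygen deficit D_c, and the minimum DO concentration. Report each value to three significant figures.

At the critical point dD/dt = 0, so k_d L₀ e^(−k_d t) = k_2 D. Substituting D(t) from the Streeter–Phelps equation and solving for t gives
t_c = ln[(k_2/k_d)(1 − D₀(k_2−k_d)/(k_d L₀))] / (k_2−k_d).
Here k_2−k_d = 0.6140 d⁻¹ and 1 − D₀(k_2−k_d)/(k_d L₀) = 1 − 1.47×0.6140/(0.356×18.0) = 0.8591, so
t_c = ln(2.725 × 0.8591) / 0.6140 = 0.8506 / 0.6140 = 1.385 d.
L(t_c) = L₀ e^(−k_d t_c) = 18.0 × 0.6107 = 10.99 mg/L, and at the critical point k_2 D_c = k_d L, so D_c = (0.356/0.970) × 10.99 = 4.034 mg/L.
Minimum DO = C_s − D_c = 9.86 − 4.034 = 5.826 mg/L.

t_c ≈ 1.39 d; D_c ≈ 4.03 mg/L; min DO ≈ 5.83 mg/L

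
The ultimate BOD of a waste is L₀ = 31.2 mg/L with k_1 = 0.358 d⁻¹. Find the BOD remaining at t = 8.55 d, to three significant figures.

L_t = L₀ e^(−k_1 t) = 31.2 × e^(−0.358×8.55) = 31.2 × 0.04685 = 1.462 mg/L.

L ≈ 1.46 mg/L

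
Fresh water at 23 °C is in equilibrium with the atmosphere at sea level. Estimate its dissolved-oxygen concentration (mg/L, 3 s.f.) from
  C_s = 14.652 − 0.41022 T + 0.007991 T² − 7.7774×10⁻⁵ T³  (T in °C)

C_s = 14.652 − 0.41022×23 + 0.007991×23² − 7.7774×10⁻⁵×23³ = 8.498 mg/L.

C_s ≈ 8.50 mg/L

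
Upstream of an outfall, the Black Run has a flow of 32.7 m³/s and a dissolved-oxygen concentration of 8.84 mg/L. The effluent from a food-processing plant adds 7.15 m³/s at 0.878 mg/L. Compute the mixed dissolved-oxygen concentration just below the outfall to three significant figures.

Flow-weighted mixing: C = (Q_r C_r + Q_w C_w)/(Q_r + Q_w)
= (32.7×8.84 + 7.15×0.878)/(32.7 + 7.15) = 295.3/39.85 = 7.411 mg/L.

7.41 mg/L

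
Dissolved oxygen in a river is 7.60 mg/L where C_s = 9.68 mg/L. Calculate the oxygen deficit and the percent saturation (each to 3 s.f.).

D ≈ 2.08 mg/L; 78.5 % saturation

D = C_s − C = 9.68 − 7.60 = 2.08 mg/L.
% saturation = 7.60/9.68 × 100 = 78.5 %.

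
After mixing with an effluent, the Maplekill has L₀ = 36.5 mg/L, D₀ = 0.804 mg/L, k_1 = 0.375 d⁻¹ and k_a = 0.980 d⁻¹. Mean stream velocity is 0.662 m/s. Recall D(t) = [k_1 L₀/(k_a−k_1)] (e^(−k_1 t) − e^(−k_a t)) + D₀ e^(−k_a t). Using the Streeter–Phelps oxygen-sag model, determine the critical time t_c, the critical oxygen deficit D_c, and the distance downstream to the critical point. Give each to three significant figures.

t_c ≈ 1.53 d; D_c ≈ 7.87 mg/L; x_c ≈ 87.4 km

At the critical point dD/dt = 0, so k_1 L₀ e^(−k_1 t) = k_a D. Substituting D(t) from the Streeter–Phelps equation and solving for t gives
t_c = ln[(k_a/k_1)(1 − D₀(k_a−k_1)/(k_1 L₀))] / (k_a−k_1).
Here k_a−k_1 = 0.6050 d⁻¹ and 1 − D₀(k_a−k_1)/(k_1 L₀) = 1 − 0.804×0.6050/(0.375×36.5) = 0.9645, so
t_c = ln(2.613 × 0.9645) / 0.6050 = 0.9244 / 0.6050 = 1.528 d.
L(t_c) = L₀ e^(−k_1 t_c) = 36.5 × 0.5638 = 20.58 mg/L, and at the critical point k_a D_c = k_1 L, so D_c = (0.375/0.980) × 20.58 = 7.875 mg/L.
x_c = v t_c = 0.662 m/s × 1.528 d × 86400 s/d = 87400 m ≈ 87.4 km.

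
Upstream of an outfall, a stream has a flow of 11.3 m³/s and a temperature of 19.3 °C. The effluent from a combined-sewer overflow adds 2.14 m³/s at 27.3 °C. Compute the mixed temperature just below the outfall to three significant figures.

Flow-weighted mixing: C = (Q_r C_r + Q_w C_w)/(Q_r + Q_w)
= (11.3×19.3 + 2.14×27.3)/(11.3 + 2.14) = 276.5/13.44 = 20.57 °C.

20.6 °C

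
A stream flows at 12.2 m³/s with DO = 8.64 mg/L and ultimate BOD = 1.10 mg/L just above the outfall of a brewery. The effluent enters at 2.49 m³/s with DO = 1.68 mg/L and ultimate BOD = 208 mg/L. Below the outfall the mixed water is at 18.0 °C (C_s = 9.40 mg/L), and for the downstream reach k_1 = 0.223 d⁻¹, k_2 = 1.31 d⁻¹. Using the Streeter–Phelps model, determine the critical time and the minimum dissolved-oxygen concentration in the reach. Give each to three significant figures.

Mixed DO = (12.2×8.64 + 2.49×1.68)/(12.2+2.49) = 109.6/14.69 = 7.460 mg/L.
Mixed L₀ = (12.2×1.10 + 2.49×208)/(14.69) = 531.3/14.69 = 36.17 mg/L.
Initial deficit D₀ = C_s − DO₀ = 9.40 − 7.460 = 1.940 mg/L.
t_c = (1/1.087) ln[(1.31/0.223)(1 − 1.940×1.087/(0.223×36.17))] = 0.9200 × ln(4.339) = 1.350 d.
D_c = (0.223/1.31) × 36.17 × e^(−0.223×1.350) = 0.1702 × 36.17 × 0.7400 = 4.556 mg/L.
Minimum DO = 9.40 − 4.556 = 4.844 mg/L.

t_c ≈ 1.35 d; minimum DO ≈ 4.84 mg/L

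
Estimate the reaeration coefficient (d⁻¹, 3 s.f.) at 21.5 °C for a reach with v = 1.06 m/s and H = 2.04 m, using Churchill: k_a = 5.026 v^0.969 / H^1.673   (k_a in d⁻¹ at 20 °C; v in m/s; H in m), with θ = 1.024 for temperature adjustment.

k_a(20) = 5.026 × 1.06^0.969 / 2.04^1.673 = 5.026 × 1.058 / 3.296 = 1.613 d⁻¹.
k_a(21.5) = 1.613 × 1.024^(21.5−20) = 1.613 × 1.036 = 1.672 d⁻¹.

k_a ≈ 1.67 d⁻¹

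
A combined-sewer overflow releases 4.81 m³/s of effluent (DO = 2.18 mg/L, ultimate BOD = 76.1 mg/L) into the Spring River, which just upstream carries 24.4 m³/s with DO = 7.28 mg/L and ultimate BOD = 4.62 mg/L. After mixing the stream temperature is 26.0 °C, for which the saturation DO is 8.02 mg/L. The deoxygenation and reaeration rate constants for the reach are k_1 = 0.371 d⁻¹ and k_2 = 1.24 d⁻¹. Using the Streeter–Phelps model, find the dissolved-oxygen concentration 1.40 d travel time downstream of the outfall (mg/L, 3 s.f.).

Mixed DO = (24.4×7.28 + 4.81×2.18)/(24.4+4.81) = 188.1/29.21 = 6.440 mg/L.
Mixed L₀ = (24.4×4.62 + 4.81×76.1)/(29.21) = 478.8/29.21 = 16.39 mg/L.
Initial deficit D₀ = C_s − DO₀ = 8.02 − 6.440 = 1.580 mg/L.
D(1.40) = [0.371×16.39/(1.24−0.371)](e^(−0.371×1.40) − e^(−1.24×1.40)) + 1.580 e^(−1.24×1.40)
= 6.998 × (0.5949 − 0.1762) + 1.580 × 0.1762 = 3.208 mg/L.
DO = 8.02 − 3.208 = 4.812 mg/L.

DO ≈ 4.81 mg/L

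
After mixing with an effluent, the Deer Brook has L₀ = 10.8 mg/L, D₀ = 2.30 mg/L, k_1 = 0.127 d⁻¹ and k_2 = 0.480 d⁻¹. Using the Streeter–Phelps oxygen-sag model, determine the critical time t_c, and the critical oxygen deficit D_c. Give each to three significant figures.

t_c ≈ 1.23 d; D_c ≈ 2.45 mg/L

With k_2/k_1 = 3.780 and 1 − D₀(k_2−k_1)/(k_1 L₀) = 0.4081,
t_c = ln(3.780 × 0.4081) / (0.480 − 0.127) = ln(1.542) / 0.3530 = 0.4333/0.3530 = 1.227 d.
L(t_c) = L₀ e^(−k_1 t_c) = 10.8 × 0.8557 = 9.241 mg/L, and at the critical point k_2 D_c = k_1 L, so D_c = (0.127/0.480) × 9.241 = 2.445 mg/L.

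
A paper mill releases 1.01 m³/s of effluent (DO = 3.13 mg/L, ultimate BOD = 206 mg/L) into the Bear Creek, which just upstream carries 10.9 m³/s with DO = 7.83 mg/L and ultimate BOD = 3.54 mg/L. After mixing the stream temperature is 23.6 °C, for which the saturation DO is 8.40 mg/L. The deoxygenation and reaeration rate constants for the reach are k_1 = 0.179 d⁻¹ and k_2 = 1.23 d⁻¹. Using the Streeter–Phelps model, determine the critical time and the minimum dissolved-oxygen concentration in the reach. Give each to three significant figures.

t_c ≈ 1.53 d; minimum DO ≈ 6.11 mg/L

Mixed DO = (10.9×7.83 + 1.01×3.13)/(10.9+1.01) = 88.51/11.91 = 7.431 mg/L.
Mixed L₀ = (10.9×3.54 + 1.01×206)/(11.91) = 246.6/11.91 = 20.71 mg/L.
Initial deficit D₀ = C_s − DO₀ = 8.40 − 7.431 = 0.9686 mg/L.
t_c = (1/1.051) ln[(1.23/0.179)(1 − 0.9686×1.051/(0.179×20.71))] = 0.9515 × ln(4.985) = 1.528 d.
D_c = (0.179/1.23) × 20.71 × e^(−0.179×1.528) = 0.1455 × 20.71 × 0.7607 = 2.292 mg/L.
Minimum DO = 8.40 − 2.292 = 6.108 mg/L.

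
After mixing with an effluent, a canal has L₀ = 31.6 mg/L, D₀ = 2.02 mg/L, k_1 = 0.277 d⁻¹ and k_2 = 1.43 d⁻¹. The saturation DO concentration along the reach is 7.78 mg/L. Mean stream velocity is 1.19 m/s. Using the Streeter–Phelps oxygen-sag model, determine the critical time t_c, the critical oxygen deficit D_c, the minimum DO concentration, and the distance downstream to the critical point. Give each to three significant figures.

t_c = [1/(k_2−k_1)] ln[(k_2/k_1)(1 − D₀(k_2−k_1)/(k_1 L₀))]
= [1/(1.43−0.277)] ln[(1.43/0.277)(1 − 2.02×1.153/(0.277×31.6))]
= (1/1.153) ln[5.162 × 0.7339] = 0.8673 × ln(3.789) = 0.8673 × 1.332 = 1.155 d.
L(t_c) = L₀ e^(−k_1 t_c) = 31.6 × 0.7261 = 22.95 mg/L, and at the critical point k_2 D_c = k_1 L, so D_c = (0.277/1.43) × 22.95 = 4.445 mg/L.
Minimum DO = C_s − D_c = 7.78 − 4.445 = 3.335 mg/L.
x_c = v t_c = 1.19 m/s × 1.155 d × 86400 s/d = 118800 m ≈ 119 km.

t_c ≈ 1.16 d; D_c ≈ 4.44 mg/L; min DO ≈ 3.34 mg/L; x_c ≈ 119 km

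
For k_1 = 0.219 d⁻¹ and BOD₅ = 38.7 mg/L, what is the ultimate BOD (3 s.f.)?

BOD₅ = L₀(1 − e^(−5k_1)) ⇒ L₀ = BOD₅ / (1 − e^(−5×0.219))
= 38.7 / (1 − 0.3345) = 38.7 / 0.6655 = 58.16 mg/L.

L₀ ≈ 58.2 mg/L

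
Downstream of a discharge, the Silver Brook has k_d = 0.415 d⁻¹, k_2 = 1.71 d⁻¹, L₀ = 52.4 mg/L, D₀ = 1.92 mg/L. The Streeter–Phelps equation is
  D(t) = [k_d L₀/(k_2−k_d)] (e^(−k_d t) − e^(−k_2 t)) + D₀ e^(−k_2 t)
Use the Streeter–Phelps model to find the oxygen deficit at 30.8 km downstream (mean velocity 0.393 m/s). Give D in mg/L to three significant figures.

Travel time t = x/v = 30.8 km / (0.393 m/s) = 30800 m / 0.393 m/s = 78370 s = 0.9071 d.
k_d L₀/(k_2−k_d) = 0.415×52.4/(1.71−0.415) = 21.75/1.295 = 16.79 mg/L.
e^(−k_d t) = e^(−0.415×0.9071) = 0.6863; e^(−k_2 t) = e^(−1.71×0.9071) = 0.2120.
D = 16.79 × (0.6863 − 0.2120) + 1.92 × 0.2120 = 7.964 + 0.4071 = 8.371 mg/L.

D ≈ 8.37 mg/L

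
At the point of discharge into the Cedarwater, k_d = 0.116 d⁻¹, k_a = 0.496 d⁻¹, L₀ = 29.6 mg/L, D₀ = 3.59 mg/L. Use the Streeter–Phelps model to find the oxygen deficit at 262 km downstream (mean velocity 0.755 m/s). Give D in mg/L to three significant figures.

Travel time t = x/v = 262 km / (0.755 m/s) = 262000 m / 0.755 m/s = 347000 s = 4.016 d.
k_d L₀/(k_a−k_d) = 0.116×29.6/(0.496−0.116) = 3.434/0.3800 = 9.036 mg/L.
e^(−k_d t) = e^(−0.116×4.016) = 0.6276; e^(−k_a t) = e^(−0.496×4.016) = 0.1364.
D = 9.036 × (0.6276 − 0.1364) + 3.59 × 0.1364 = 4.438 + 0.4897 = 4.928 mg/L.

D ≈ 4.93 mg/L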